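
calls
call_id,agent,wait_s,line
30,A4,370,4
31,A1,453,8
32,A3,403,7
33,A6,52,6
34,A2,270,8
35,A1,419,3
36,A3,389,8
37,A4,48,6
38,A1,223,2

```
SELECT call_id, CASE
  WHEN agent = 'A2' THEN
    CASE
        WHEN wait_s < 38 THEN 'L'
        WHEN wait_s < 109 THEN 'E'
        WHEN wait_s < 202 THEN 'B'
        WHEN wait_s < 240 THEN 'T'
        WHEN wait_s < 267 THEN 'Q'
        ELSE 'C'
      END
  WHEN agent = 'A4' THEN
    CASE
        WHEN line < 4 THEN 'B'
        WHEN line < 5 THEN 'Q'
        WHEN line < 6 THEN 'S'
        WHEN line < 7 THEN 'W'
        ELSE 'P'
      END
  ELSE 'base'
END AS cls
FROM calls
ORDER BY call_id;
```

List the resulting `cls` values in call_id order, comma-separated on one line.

call_id=30: agent='A4' → inner[line < 5] → Q
call_id=31: agent='A1' → outer ELSE → base
call_id=32: agent='A3' → outer ELSE → base
call_id=33: agent='A6' → outer ELSE → base
call_id=34: agent='A2' → inner[ELSE] → C
call_id=35: agent='A1' → outer ELSE → base
call_id=36: agent='A3' → outer ELSE → base
call_id=37: agent='A4' → inner[line < 7] → W
call_id=38: agent='A1' → outer ELSE → base

Q, base, base, base, C, base, base, W, base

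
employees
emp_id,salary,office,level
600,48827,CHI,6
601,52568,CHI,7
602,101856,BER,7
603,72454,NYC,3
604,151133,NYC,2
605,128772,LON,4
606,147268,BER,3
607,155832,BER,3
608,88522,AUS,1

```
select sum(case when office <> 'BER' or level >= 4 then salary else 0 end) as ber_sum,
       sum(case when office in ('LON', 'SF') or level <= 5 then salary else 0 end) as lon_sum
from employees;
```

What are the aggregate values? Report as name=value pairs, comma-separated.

[ber_sum: office <> 'BER' or level >= 4]
emp_id=600: ✓ → 48827
emp_id=601: ✓ → 52568
emp_id=602: ✓ → 101856
emp_id=603: ✓ → 72454
emp_id=604: ✓ → 151133
emp_id=605: ✓ → 128772
emp_id=606: ✗
emp_id=607: ✗
emp_id=608: ✓ → 88522
ber_sum = 48827 + 52568 + 101856 + 72454 + 151133 + 128772 + 88522 = 644132
—
[lon_sum: office in ('LON', 'SF') or level <= 5]
emp_id=600: ✗
emp_id=601: ✗
emp_id=602: ✗
emp_id=603: ✓ → 72454
emp_id=604: ✓ → 151133
emp_id=605: ✓ → 128772
emp_id=606: ✓ → 147268
emp_id=607: ✓ → 155832
emp_id=608: ✓ → 88522
lon_sum = 72454 + 151133 + 128772 + 147268 + 155832 + 88522 = 743981

ber_sum=644132, lon_sum=743981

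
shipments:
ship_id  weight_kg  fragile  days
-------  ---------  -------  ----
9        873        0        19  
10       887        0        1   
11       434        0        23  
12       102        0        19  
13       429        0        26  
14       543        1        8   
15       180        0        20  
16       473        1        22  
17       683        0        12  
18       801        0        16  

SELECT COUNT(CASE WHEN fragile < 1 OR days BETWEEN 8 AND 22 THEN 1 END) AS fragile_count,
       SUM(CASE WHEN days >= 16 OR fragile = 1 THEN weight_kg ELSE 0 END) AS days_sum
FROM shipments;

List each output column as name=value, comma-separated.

[fragile_count: fragile < 1 OR days BETWEEN 8 AND 22]
ship_id=9: ✓ → 1
ship_id=10: ✓ → 1
ship_id=11: ✓ → 1
ship_id=12: ✓ → 1
ship_id=13: ✓ → 1
ship_id=14: ✓ → 1
ship_id=15: ✓ → 1
ship_id=16: ✓ → 1
ship_id=17: ✓ → 1
ship_id=18: ✓ → 1
fragile_count = COUNT(1, 1, 1, 1, 1, 1, 1, 1, 1, 1) = 10
—
[days_sum: days >= 16 OR fragile = 1]
ship_id=9: ✓ → 873
ship_id=10: ✗
ship_id=11: ✓ → 434
ship_id=12: ✓ → 102
ship_id=13: ✓ → 429
ship_id=14: ✓ → 543
ship_id=15: ✓ → 180
ship_id=16: ✓ → 473
ship_id=17: ✗
ship_id=18: ✓ → 801
days_sum = 873 + 434 + 102 + 429 + 543 + 180 + 473 + 801 = 3835

fragile_count=10, days_sum=3835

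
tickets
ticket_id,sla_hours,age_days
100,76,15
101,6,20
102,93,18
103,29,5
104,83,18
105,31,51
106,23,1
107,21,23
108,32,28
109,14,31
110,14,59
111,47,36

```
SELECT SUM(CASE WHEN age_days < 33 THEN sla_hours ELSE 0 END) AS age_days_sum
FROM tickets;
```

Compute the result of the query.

ticket_id=100: ✓ → 76
ticket_id=101: ✓ → 6
ticket_id=102: ✓ → 93
ticket_id=103: ✓ → 29
ticket_id=104: ✓ → 83
ticket_id=105: ✗
ticket_id=106: ✓ → 23
ticket_id=107: ✓ → 21
ticket_id=108: ✓ → 32
ticket_id=109: ✓ → 14
ticket_id=110: ✗
ticket_id=111: ✗
age_days_sum = 76 + 6 + 93 + 29 + 83 + 23 + 21 + 32 + 14 = 377

377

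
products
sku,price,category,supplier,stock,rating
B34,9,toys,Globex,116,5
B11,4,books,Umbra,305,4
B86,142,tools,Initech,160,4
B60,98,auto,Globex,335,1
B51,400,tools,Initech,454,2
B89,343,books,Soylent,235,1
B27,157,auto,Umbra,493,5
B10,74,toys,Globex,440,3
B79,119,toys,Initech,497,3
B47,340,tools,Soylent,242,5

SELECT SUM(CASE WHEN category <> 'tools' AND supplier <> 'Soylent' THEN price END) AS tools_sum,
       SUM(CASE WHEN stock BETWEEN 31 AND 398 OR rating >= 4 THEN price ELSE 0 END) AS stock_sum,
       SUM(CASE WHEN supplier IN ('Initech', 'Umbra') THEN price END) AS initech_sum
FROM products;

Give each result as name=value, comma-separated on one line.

[tools_sum: category <> 'tools' AND supplier <> 'Soylent']
sku=B34: ✓ → 9
sku=B11: ✓ → 4
sku=B86: ✗
sku=B60: ✓ → 98
sku=B51: ✗
sku=B89: ✗
sku=B27: ✓ → 157
sku=B10: ✓ → 74
sku=B79: ✓ → 119
sku=B47: ✗
tools_sum = 9 + 4 + 98 + 157 + 74 + 119 = 461
—
[stock_sum: stock BETWEEN 31 AND 398 OR rating >= 4]
sku=B34: ✓ → 9
sku=B11: ✓ → 4
sku=B86: ✓ → 142
sku=B60: ✓ → 98
sku=B51: ✗
sku=B89: ✓ → 343
sku=B27: ✓ → 157
sku=B10: ✗
sku=B79: ✗
sku=B47: ✓ → 340
stock_sum = 9 + 4 + 142 + 98 + 343 + 157 + 340 = 1093
—
[initech_sum: supplier IN ('Initech', 'Umbra')]
sku=B34: ✗
sku=B11: ✓ → 4
sku=B86: ✓ → 142
sku=B60: ✗
sku=B51: ✓ → 400
sku=B89: ✗
sku=B27: ✓ → 157
sku=B10: ✗
sku=B79: ✓ → 119
sku=B47: ✗
initech_sum = 4 + 142 + 400 + 157 + 119 = 822

tools_sum=461, stock_sum=1093, initech_sum=822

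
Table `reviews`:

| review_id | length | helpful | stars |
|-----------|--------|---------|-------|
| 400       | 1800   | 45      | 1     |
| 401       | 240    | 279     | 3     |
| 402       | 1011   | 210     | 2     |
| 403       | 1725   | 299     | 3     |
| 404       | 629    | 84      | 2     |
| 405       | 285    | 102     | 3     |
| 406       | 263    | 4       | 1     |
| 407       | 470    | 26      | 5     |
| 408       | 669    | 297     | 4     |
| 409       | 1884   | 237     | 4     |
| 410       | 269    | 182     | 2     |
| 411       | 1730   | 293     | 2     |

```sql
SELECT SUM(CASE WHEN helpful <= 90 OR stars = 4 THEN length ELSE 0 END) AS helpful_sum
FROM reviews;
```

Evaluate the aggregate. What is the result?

5715

review_id=400: ✓ → 1800
review_id=401: ✗
review_id=402: ✗
review_id=403: ✗
review_id=404: ✓ → 629
review_id=405: ✗
review_id=406: ✓ → 263
review_id=407: ✓ → 470
review_id=408: ✓ → 669
review_id=409: ✓ → 1884
review_id=410: ✗
review_id=411: ✗
helpful_sum = 1800 + 629 + 263 + 470 + 669 + 1884 = 5715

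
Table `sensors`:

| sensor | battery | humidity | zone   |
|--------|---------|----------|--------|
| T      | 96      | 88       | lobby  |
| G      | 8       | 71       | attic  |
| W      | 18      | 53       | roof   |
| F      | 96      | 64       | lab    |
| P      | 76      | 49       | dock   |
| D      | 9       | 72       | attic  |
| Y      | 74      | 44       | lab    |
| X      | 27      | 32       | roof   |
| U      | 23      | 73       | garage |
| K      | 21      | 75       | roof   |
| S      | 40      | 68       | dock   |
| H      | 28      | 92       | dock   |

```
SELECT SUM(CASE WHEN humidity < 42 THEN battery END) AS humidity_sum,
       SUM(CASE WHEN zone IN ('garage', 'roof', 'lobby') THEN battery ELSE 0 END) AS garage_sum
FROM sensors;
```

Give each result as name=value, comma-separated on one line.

[humidity_sum: humidity < 42]
sensor=T: ✗
sensor=G: ✗
sensor=W: ✗
sensor=F: ✗
sensor=P: ✗
sensor=D: ✗
sensor=Y: ✗
sensor=X: ✓ → 27
sensor=U: ✗
sensor=K: ✗
sensor=S: ✗
sensor=H: ✗
humidity_sum = 27
—
[garage_sum: zone IN ('garage', 'roof', 'lobby')]
sensor=T: ✓ → 96
sensor=G: ✗
sensor=W: ✓ → 18
sensor=F: ✗
sensor=P: ✗
sensor=D: ✗
sensor=Y: ✗
sensor=X: ✓ → 27
sensor=U: ✓ → 23
sensor=K: ✓ → 21
sensor=S: ✗
sensor=H: ✗
garage_sum = 96 + 18 + 27 + 23 + 21 = 185

humidity_sum=27, garage_sum=185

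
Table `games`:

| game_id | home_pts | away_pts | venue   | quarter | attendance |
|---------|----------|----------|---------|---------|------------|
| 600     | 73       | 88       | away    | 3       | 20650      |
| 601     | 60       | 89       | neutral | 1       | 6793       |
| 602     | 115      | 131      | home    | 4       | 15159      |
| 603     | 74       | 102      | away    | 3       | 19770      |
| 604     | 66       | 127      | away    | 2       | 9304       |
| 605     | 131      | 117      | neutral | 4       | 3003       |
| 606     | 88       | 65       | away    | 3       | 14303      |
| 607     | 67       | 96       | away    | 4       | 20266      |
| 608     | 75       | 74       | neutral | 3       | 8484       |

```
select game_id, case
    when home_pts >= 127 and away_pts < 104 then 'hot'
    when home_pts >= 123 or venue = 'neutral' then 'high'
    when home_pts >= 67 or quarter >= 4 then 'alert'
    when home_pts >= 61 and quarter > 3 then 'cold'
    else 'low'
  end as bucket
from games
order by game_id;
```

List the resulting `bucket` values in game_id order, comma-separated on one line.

game_id=600: home_pts >= 67 or quarter >= 4 → alert
game_id=601: home_pts >= 123 or venue = 'neutral' → high
game_id=602: home_pts >= 67 or quarter >= 4 → alert
game_id=603: home_pts >= 67 or quarter >= 4 → alert
game_id=604: ELSE → low
game_id=605: home_pts >= 123 or venue = 'neutral' → high
game_id=606: home_pts >= 67 or quarter >= 4 → alert
game_id=607: home_pts >= 67 or quarter >= 4 → alert
game_id=608: home_pts >= 123 or venue = 'neutral' → high

alert, high, alert, alert, low, high, alert, alert, high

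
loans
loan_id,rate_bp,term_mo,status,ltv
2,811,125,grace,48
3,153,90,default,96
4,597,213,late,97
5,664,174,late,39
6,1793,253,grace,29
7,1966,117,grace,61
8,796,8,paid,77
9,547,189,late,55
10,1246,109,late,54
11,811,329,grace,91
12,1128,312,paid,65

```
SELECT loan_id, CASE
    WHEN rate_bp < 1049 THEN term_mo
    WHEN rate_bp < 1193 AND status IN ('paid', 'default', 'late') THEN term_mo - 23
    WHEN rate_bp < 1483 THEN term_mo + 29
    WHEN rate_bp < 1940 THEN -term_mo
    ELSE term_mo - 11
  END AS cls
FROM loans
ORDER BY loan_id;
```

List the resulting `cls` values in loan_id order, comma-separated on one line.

loan_id=2: rate_bp < 1049 → 125
loan_id=3: rate_bp < 1049 → 90
loan_id=4: rate_bp < 1049 → 213
loan_id=5: rate_bp < 1049 → 174
loan_id=6: rate_bp < 1940 → -253
loan_id=7: ELSE → 106
loan_id=8: rate_bp < 1049 → 8
loan_id=9: rate_bp < 1049 → 189
loan_id=10: rate_bp < 1483 → 138
loan_id=11: rate_bp < 1049 → 329
loan_id=12: rate_bp < 1193 AND status IN ('paid', 'default', 'late') → 289

125, 90, 213, 174, -253, 106, 8, 189, 138, 329, 289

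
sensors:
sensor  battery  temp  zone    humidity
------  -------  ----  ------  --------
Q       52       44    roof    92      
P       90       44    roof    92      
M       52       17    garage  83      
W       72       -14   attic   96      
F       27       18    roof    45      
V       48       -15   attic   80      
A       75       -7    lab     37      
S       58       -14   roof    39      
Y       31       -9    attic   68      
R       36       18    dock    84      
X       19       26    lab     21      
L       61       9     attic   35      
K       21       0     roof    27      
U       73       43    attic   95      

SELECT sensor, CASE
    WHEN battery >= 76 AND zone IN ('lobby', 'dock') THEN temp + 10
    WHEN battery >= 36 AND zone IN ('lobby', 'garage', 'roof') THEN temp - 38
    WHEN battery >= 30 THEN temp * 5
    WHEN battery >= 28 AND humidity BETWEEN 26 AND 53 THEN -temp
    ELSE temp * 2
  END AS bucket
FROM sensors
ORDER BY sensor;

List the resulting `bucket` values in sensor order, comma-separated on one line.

-35, 36, 0, 45, -21, 6, 6, 90, -52, 215, -75, -70, 52, -45

sensor=A: battery >= 30 → -35
sensor=F: ELSE → 36
sensor=K: ELSE → 0
sensor=L: battery >= 30 → 45
sensor=M: battery >= 36 AND zone IN ('lobby', 'garage', 'roof') → -21
sensor=P: battery >= 36 AND zone IN ('lobby', 'garage', 'roof') → 6
sensor=Q: battery >= 36 AND zone IN ('lobby', 'garage', 'roof') → 6
sensor=R: battery >= 30 → 90
sensor=S: battery >= 36 AND zone IN ('lobby', 'garage', 'roof') → -52
sensor=U: battery >= 30 → 215
sensor=V: battery >= 30 → -75
sensor=W: battery >= 30 → -70
sensor=X: ELSE → 52
sensor=Y: battery >= 30 → -45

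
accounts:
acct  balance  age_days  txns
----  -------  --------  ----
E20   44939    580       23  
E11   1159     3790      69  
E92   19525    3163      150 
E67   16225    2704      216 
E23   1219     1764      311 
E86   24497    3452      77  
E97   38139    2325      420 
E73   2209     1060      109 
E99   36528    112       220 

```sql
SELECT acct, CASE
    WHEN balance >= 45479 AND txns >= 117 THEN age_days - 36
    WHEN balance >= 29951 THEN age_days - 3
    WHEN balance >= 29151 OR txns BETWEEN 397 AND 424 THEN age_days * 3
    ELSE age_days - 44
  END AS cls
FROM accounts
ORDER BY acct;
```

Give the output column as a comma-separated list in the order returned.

acct=E11: ELSE → 3746
acct=E20: balance >= 29951 → 577
acct=E23: ELSE → 1720
acct=E67: ELSE → 2660
acct=E73: ELSE → 1016
acct=E86: ELSE → 3408
acct=E92: ELSE → 3119
acct=E97: balance >= 29951 → 2322
acct=E99: balance >= 29951 → 109

3746, 577, 1720, 2660, 1016, 3408, 3119, 2322, 109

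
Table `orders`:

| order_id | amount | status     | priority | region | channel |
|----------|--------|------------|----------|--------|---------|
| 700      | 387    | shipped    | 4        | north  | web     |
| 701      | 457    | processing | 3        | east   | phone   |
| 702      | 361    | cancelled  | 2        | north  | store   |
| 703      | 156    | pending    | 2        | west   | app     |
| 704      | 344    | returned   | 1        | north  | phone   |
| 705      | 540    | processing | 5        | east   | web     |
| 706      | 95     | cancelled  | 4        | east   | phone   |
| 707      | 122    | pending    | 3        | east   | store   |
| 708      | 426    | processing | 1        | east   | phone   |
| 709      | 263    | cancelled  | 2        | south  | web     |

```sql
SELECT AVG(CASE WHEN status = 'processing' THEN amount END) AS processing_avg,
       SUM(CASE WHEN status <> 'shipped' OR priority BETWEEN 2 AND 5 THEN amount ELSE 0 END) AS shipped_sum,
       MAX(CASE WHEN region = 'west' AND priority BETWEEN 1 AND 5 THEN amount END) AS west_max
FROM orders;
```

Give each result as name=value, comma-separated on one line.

[processing_avg: status = 'processing']
order_id=700: ✗
order_id=701: ✓ → 457
order_id=702: ✗
order_id=703: ✗
order_id=704: ✗
order_id=705: ✓ → 540
order_id=706: ✗
order_id=707: ✗
order_id=708: ✓ → 426
order_id=709: ✗
processing_avg = (457 + 540 + 426) / 3 = 474.3333333333
—
[shipped_sum: status <> 'shipped' OR priority BETWEEN 2 AND 5]
order_id=700: ✓ → 387
order_id=701: ✓ → 457
order_id=702: ✓ → 361
order_id=703: ✓ → 156
order_id=704: ✓ → 344
order_id=705: ✓ → 540
order_id=706: ✓ → 95
order_id=707: ✓ → 122
order_id=708: ✓ → 426
order_id=709: ✓ → 263
shipped_sum = 387 + 457 + 361 + 156 + 344 + 540 + 95 + 122 + 426 + 263 = 3151
—
[west_max: region = 'west' AND priority BETWEEN 1 AND 5]
order_id=700: ✗
order_id=701: ✗
order_id=702: ✗
order_id=703: ✓ → 156
order_id=704: ✗
order_id=705: ✗
order_id=706: ✗
order_id=707: ✗
order_id=708: ✗
order_id=709: ✗
west_max = MAX(156) = 156

processing_avg=474.3333333333, shipped_sum=3151, west_max=156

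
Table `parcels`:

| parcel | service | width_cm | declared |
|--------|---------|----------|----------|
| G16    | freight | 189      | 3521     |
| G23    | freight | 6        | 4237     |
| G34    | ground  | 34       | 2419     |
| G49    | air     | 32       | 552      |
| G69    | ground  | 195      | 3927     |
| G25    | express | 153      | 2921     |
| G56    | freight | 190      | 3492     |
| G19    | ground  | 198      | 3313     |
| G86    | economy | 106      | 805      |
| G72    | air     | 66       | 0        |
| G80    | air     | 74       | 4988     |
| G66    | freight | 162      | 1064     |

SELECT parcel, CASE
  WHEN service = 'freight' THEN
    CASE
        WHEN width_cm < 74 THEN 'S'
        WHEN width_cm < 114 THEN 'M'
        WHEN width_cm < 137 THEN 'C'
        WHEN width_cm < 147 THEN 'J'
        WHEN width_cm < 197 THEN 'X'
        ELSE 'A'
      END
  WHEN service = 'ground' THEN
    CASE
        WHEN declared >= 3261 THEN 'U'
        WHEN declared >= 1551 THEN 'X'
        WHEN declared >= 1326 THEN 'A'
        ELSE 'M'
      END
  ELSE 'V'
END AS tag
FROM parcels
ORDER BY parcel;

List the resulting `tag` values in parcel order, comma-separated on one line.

X, U, S, V, X, V, X, X, U, V, V, V

parcel=G16: service='freight' → inner[width_cm < 197] → X
parcel=G19: service='ground' → inner[declared >= 3261] → U
parcel=G23: service='freight' → inner[width_cm < 74] → S
parcel=G25: service='express' → outer ELSE → V
parcel=G34: service='ground' → inner[declared >= 1551] → X
parcel=G49: service='air' → outer ELSE → V
parcel=G56: service='freight' → inner[width_cm < 197] → X
parcel=G66: service='freight' → inner[width_cm < 197] → X
parcel=G69: service='ground' → inner[declared >= 3261] → U
parcel=G72: service='air' → outer ELSE → V
parcel=G80: service='air' → outer ELSE → V
parcel=G86: service='economy' → outer ELSE → V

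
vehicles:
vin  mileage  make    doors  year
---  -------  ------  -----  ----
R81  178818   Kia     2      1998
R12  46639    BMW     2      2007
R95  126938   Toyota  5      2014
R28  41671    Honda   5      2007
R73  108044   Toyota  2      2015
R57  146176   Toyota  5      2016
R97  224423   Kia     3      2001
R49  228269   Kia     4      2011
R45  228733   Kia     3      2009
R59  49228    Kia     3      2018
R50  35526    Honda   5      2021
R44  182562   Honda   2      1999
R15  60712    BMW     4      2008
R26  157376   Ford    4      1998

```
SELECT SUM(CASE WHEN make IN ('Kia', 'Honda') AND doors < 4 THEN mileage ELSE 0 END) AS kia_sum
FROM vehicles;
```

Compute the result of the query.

vin=R81: ✓ → 178818
vin=R12: ✗
vin=R95: ✗
vin=R28: ✗
vin=R73: ✗
vin=R57: ✗
vin=R97: ✓ → 224423
vin=R49: ✗
vin=R45: ✓ → 228733
vin=R59: ✓ → 49228
vin=R50: ✗
vin=R44: ✓ → 182562
vin=R15: ✗
vin=R26: ✗
kia_sum = 178818 + 224423 + 228733 + 49228 + 182562 = 863764

863764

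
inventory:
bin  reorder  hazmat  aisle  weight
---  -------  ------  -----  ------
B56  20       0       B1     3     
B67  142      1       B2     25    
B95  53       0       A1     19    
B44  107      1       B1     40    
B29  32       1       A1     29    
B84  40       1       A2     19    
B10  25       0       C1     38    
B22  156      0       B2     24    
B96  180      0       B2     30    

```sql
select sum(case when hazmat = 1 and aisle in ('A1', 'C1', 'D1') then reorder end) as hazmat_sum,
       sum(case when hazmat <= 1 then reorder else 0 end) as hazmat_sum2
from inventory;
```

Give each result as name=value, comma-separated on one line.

[hazmat_sum: hazmat = 1 and aisle in ('A1', 'C1', 'D1')]
bin=B56: ✗
bin=B67: ✗
bin=B95: ✗
bin=B44: ✗
bin=B29: ✓ → 32
bin=B84: ✗
bin=B10: ✗
bin=B22: ✗
bin=B96: ✗
hazmat_sum = 32
—
[hazmat_sum2: hazmat <= 1]
bin=B56: ✓ → 20
bin=B67: ✓ → 142
bin=B95: ✓ → 53
bin=B44: ✓ → 107
bin=B29: ✓ → 32
bin=B84: ✓ → 40
bin=B10: ✓ → 25
bin=B22: ✓ → 156
bin=B96: ✓ → 180
hazmat_sum2 = 20 + 142 + 53 + 107 + 32 + 40 + 25 + 156 + 180 = 755

hazmat_sum=32, hazmat_sum2=755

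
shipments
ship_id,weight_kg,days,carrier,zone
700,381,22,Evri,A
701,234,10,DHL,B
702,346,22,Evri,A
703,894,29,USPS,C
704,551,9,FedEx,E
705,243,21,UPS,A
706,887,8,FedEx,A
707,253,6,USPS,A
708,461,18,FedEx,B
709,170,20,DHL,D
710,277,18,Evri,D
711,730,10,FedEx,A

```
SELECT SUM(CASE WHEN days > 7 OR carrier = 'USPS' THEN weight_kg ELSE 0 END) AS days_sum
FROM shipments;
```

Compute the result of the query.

5427

ship_id=700: ✓ → 381
ship_id=701: ✓ → 234
ship_id=702: ✓ → 346
ship_id=703: ✓ → 894
ship_id=704: ✓ → 551
ship_id=705: ✓ → 243
ship_id=706: ✓ → 887
ship_id=707: ✓ → 253
ship_id=708: ✓ → 461
ship_id=709: ✓ → 170
ship_id=710: ✓ → 277
ship_id=711: ✓ → 730
days_sum = 381 + 234 + 346 + 894 + 551 + 243 + 887 + 253 + 461 + 170 + 277 + 730 = 5427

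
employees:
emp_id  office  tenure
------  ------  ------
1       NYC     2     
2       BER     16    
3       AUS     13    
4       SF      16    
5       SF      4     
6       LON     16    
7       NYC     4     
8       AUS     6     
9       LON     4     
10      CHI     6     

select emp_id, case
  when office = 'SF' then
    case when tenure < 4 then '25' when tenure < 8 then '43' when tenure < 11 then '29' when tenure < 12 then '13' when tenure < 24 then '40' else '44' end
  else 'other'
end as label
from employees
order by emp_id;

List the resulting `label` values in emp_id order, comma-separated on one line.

other, other, other, 40, 43, other, other, other, other, other

emp_id=1: office='NYC' → outer ELSE → other
emp_id=2: office='BER' → outer ELSE → other
emp_id=3: office='AUS' → outer ELSE → other
emp_id=4: office='SF' → inner[tenure < 24] → 40
emp_id=5: office='SF' → inner[tenure < 8] → 43
emp_id=6: office='LON' → outer ELSE → other
emp_id=7: office='NYC' → outer ELSE → other
emp_id=8: office='AUS' → outer ELSE → other
emp_id=9: office='LON' → outer ELSE → other
emp_id=10: office='CHI' → outer ELSE → other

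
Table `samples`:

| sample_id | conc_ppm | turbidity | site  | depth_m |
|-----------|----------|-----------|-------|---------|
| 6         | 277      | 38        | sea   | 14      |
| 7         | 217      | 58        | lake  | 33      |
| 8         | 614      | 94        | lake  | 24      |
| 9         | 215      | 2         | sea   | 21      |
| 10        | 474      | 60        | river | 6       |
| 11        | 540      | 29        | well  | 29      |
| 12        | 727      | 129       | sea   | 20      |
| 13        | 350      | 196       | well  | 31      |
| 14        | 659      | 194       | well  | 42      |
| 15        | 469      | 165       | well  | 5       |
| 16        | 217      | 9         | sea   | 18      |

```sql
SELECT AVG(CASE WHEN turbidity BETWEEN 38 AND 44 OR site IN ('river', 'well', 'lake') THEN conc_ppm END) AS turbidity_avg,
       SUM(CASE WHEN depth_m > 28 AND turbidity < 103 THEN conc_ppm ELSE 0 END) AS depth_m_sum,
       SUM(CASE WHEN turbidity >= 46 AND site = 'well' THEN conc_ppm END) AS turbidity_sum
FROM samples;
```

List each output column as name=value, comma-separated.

turbidity_avg=450, depth_m_sum=757, turbidity_sum=1478

[turbidity_avg: turbidity BETWEEN 38 AND 44 OR site IN ('river', 'well', 'lake')]
sample_id=6: ✓ → 277
sample_id=7: ✓ → 217
sample_id=8: ✓ → 614
sample_id=9: ✗
sample_id=10: ✓ → 474
sample_id=11: ✓ → 540
sample_id=12: ✗
sample_id=13: ✓ → 350
sample_id=14: ✓ → 659
sample_id=15: ✓ → 469
sample_id=16: ✗
turbidity_avg = (277 + 217 + 614 + 474 + 540 + 350 + 659 + 469) / 8 = 450
—
[depth_m_sum: depth_m > 28 AND turbidity < 103]
sample_id=6: ✗
sample_id=7: ✓ → 217
sample_id=8: ✗
sample_id=9: ✗
sample_id=10: ✗
sample_id=11: ✓ → 540
sample_id=12: ✗
sample_id=13: ✗
sample_id=14: ✗
sample_id=15: ✗
sample_id=16: ✗
depth_m_sum = 217 + 540 = 757
—
[turbidity_sum: turbidity >= 46 AND site = 'well']
sample_id=6: ✗
sample_id=7: ✗
sample_id=8: ✗
sample_id=9: ✗
sample_id=10: ✗
sample_id=11: ✗
sample_id=12: ✗
sample_id=13: ✓ → 350
sample_id=14: ✓ → 659
sample_id=15: ✓ → 469
sample_id=16: ✗
turbidity_sum = 350 + 659 + 469 = 1478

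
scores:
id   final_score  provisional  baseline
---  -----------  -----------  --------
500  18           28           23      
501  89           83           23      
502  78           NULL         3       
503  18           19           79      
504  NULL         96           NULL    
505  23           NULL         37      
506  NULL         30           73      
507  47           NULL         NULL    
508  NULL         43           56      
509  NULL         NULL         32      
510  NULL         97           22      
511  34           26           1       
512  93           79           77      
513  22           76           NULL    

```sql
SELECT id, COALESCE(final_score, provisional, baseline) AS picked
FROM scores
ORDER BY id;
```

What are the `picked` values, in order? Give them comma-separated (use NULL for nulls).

18, 89, 78, 18, 96, 23, 30, 47, 43, 32, 97, 34, 93, 22

id=500: final_score=18 → 18
id=501: final_score=89 → 89
id=502: final_score=78 → 78
id=503: final_score=18 → 18
id=504: final_score=NULL, provisional=96 → 96
id=505: final_score=23 → 23
id=506: final_score=NULL, provisional=30 → 30
id=507: final_score=47 → 47
id=508: final_score=NULL, provisional=43 → 43
id=509: final_score=NULL, provisional=NULL, baseline=32 → 32
id=510: final_score=NULL, provisional=97 → 97
id=511: final_score=34 → 34
id=512: final_score=93 → 93
id=513: final_score=22 → 22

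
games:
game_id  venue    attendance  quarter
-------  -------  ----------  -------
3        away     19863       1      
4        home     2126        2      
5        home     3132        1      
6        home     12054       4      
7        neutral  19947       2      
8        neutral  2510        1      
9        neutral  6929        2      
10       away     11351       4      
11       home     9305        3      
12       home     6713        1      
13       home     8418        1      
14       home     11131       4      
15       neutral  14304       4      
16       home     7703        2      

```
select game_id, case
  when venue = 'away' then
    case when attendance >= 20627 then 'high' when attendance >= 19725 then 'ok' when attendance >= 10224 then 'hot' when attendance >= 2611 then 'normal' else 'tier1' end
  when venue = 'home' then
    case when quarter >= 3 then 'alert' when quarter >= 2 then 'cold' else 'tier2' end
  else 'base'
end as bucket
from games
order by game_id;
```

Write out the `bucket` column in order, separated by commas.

ok, cold, tier2, alert, base, base, base, hot, alert, tier2, tier2, alert, base, cold

game_id=3: venue='away' → inner[attendance >= 19725] → ok
game_id=4: venue='home' → inner[quarter >= 2] → cold
game_id=5: venue='home' → inner[ELSE] → tier2
game_id=6: venue='home' → inner[quarter >= 3] → alert
game_id=7: venue='neutral' → outer ELSE → base
game_id=8: venue='neutral' → outer ELSE → base
game_id=9: venue='neutral' → outer ELSE → base
game_id=10: venue='away' → inner[attendance >= 10224] → hot
game_id=11: venue='home' → inner[quarter >= 3] → alert
game_id=12: venue='home' → inner[ELSE] → tier2
game_id=13: venue='home' → inner[ELSE] → tier2
game_id=14: venue='home' → inner[quarter >= 3] → alert
game_id=15: venue='neutral' → outer ELSE → base
game_id=16: venue='home' → inner[quarter >= 2] → cold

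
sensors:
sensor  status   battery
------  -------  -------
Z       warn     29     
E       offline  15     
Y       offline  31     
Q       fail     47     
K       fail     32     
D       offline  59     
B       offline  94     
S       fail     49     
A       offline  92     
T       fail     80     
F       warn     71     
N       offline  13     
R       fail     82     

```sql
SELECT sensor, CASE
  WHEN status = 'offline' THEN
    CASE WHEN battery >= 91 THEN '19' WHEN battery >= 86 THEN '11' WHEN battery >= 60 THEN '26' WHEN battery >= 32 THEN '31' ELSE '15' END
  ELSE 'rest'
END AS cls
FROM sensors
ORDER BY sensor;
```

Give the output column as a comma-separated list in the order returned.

19, 19, 31, 15, rest, rest, 15, rest, rest, rest, rest, 15, rest

sensor=A: status='offline' → inner[battery >= 91] → 19
sensor=B: status='offline' → inner[battery >= 91] → 19
sensor=D: status='offline' → inner[battery >= 32] → 31
sensor=E: status='offline' → inner[ELSE] → 15
sensor=F: status='warn' → outer ELSE → rest
sensor=K: status='fail' → outer ELSE → rest
sensor=N: status='offline' → inner[ELSE] → 15
sensor=Q: status='fail' → outer ELSE → rest
sensor=R: status='fail' → outer ELSE → rest
sensor=S: status='fail' → outer ELSE → rest
sensor=T: status='fail' → outer ELSE → rest
sensor=Y: status='offline' → inner[ELSE] → 15
sensor=Z: status='warn' → outer ELSE → rest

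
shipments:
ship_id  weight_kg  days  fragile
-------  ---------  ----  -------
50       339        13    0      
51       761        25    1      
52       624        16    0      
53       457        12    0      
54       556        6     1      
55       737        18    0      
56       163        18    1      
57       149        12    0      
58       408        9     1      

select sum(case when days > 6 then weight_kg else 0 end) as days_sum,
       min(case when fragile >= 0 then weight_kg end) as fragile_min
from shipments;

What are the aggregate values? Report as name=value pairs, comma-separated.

days_sum=3638, fragile_min=149

[days_sum: days > 6]
ship_id=50: ✓ → 339
ship_id=51: ✓ → 761
ship_id=52: ✓ → 624
ship_id=53: ✓ → 457
ship_id=54: ✗
ship_id=55: ✓ → 737
ship_id=56: ✓ → 163
ship_id=57: ✓ → 149
ship_id=58: ✓ → 408
days_sum = 339 + 761 + 624 + 457 + 737 + 163 + 149 + 408 = 3638
—
[fragile_min: fragile >= 0]
ship_id=50: ✓ → 339
ship_id=51: ✓ → 761
ship_id=52: ✓ → 624
ship_id=53: ✓ → 457
ship_id=54: ✓ → 556
ship_id=55: ✓ → 737
ship_id=56: ✓ → 163
ship_id=57: ✓ → 149
ship_id=58: ✓ → 408
fragile_min = MIN(339, 761, 624, 457, 556, 737, 163, 149, 408) = 149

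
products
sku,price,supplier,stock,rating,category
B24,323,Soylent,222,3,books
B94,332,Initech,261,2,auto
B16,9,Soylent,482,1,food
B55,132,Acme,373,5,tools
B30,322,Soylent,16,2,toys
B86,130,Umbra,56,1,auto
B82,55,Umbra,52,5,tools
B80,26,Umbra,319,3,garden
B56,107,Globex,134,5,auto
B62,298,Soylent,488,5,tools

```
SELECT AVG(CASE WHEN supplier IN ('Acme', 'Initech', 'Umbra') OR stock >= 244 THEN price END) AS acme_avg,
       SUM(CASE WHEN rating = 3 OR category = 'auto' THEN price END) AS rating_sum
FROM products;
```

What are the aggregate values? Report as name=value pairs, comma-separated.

[acme_avg: supplier IN ('Acme', 'Initech', 'Umbra') OR stock >= 244]
sku=B24: ✗
sku=B94: ✓ → 332
sku=B16: ✓ → 9
sku=B55: ✓ → 132
sku=B30: ✗
sku=B86: ✓ → 130
sku=B82: ✓ → 55
sku=B80: ✓ → 26
sku=B56: ✗
sku=B62: ✓ → 298
acme_avg = (332 + 9 + 132 + 130 + 55 + 26 + 298) / 7 = 140.2857142857
—
[rating_sum: rating = 3 OR category = 'auto']
sku=B24: ✓ → 323
sku=B94: ✓ → 332
sku=B16: ✗
sku=B55: ✗
sku=B30: ✗
sku=B86: ✓ → 130
sku=B82: ✗
sku=B80: ✓ → 26
sku=B56: ✓ → 107
sku=B62: ✗
rating_sum = 323 + 332 + 130 + 26 + 107 = 918

acme_avg=140.2857142857, rating_sum=918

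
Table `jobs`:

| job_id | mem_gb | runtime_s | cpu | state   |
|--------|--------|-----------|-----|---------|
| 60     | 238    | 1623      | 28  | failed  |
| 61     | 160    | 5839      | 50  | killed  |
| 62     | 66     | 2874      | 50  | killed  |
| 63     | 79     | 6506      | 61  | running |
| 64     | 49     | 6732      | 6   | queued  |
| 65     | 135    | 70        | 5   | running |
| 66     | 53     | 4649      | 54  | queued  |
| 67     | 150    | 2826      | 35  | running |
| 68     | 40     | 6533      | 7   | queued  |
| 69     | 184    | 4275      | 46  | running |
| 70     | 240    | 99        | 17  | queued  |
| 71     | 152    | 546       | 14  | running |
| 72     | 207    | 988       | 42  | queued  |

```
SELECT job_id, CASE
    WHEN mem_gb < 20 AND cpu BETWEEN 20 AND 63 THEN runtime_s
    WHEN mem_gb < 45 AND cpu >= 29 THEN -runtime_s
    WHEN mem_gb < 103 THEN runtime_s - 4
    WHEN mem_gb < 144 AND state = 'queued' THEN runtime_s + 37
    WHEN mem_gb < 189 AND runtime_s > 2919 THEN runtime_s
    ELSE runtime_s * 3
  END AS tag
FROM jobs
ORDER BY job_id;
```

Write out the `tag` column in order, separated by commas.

4869, 5839, 2870, 6502, 6728, 210, 4645, 8478, 6529, 4275, 297, 1638, 2964

job_id=60: ELSE → 4869
job_id=61: mem_gb < 189 AND runtime_s > 2919 → 5839
job_id=62: mem_gb < 103 → 2870
job_id=63: mem_gb < 103 → 6502
job_id=64: mem_gb < 103 → 6728
job_id=65: ELSE → 210
job_id=66: mem_gb < 103 → 4645
job_id=67: ELSE → 8478
job_id=68: mem_gb < 103 → 6529
job_id=69: mem_gb < 189 AND runtime_s > 2919 → 4275
job_id=70: ELSE → 297
job_id=71: ELSE → 1638
job_id=72: ELSE → 2964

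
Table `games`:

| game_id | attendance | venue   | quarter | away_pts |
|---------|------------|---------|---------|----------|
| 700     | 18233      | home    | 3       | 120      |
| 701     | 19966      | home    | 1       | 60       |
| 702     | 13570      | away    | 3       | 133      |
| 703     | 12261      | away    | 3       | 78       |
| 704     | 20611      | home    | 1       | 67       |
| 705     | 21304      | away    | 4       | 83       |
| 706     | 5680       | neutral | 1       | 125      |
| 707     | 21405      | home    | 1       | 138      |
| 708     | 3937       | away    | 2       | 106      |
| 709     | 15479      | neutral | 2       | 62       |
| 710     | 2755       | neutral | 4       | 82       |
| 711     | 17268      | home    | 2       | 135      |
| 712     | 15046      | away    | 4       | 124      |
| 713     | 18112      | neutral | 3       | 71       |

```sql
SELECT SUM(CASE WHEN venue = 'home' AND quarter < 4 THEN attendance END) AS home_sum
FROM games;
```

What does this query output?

97483

game_id=700: ✓ → 18233
game_id=701: ✓ → 19966
game_id=702: ✗
game_id=703: ✗
game_id=704: ✓ → 20611
game_id=705: ✗
game_id=706: ✗
game_id=707: ✓ → 21405
game_id=708: ✗
game_id=709: ✗
game_id=710: ✗
game_id=711: ✓ → 17268
game_id=712: ✗
game_id=713: ✗
home_sum = 18233 + 19966 + 20611 + 21405 + 17268 = 97483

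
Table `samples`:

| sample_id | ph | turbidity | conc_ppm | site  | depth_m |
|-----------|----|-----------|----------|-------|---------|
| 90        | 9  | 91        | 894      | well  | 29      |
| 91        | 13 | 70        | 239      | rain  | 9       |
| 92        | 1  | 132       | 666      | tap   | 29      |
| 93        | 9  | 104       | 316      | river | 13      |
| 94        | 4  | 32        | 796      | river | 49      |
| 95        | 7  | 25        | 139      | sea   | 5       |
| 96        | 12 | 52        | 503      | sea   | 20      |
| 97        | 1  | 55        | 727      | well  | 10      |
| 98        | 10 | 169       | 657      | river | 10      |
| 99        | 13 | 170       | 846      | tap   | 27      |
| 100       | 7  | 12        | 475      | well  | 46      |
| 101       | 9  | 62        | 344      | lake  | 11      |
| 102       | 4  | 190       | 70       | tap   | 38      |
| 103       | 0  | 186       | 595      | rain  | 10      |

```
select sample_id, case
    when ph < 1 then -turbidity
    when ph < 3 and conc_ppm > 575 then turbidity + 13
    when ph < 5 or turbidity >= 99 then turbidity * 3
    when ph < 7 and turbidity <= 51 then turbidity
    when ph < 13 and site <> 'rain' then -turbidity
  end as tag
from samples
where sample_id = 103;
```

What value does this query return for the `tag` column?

sample_id = 103: ph=0, turbidity=186, conc_ppm=595, site=rain, depth_m=10.
ph < 1 → true → -186

-186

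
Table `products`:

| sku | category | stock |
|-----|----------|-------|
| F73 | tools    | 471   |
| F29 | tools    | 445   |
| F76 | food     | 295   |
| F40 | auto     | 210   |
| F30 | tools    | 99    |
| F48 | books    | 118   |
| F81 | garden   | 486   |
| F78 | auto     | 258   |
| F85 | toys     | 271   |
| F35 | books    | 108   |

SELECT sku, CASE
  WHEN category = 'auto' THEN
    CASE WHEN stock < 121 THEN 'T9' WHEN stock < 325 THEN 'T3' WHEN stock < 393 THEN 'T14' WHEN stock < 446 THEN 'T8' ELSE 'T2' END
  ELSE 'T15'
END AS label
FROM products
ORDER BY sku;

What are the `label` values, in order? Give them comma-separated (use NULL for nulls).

T15, T15, T15, T3, T15, T15, T15, T3, T15, T15

sku=F29: category='tools' → outer ELSE → T15
sku=F30: category='tools' → outer ELSE → T15
sku=F35: category='books' → outer ELSE → T15
sku=F40: category='auto' → inner[stock < 325] → T3
sku=F48: category='books' → outer ELSE → T15
sku=F73: category='tools' → outer ELSE → T15
sku=F76: category='food' → outer ELSE → T15
sku=F78: category='auto' → inner[stock < 325] → T3
sku=F81: category='garden' → outer ELSE → T15
sku=F85: category='toys' → outer ELSE → T15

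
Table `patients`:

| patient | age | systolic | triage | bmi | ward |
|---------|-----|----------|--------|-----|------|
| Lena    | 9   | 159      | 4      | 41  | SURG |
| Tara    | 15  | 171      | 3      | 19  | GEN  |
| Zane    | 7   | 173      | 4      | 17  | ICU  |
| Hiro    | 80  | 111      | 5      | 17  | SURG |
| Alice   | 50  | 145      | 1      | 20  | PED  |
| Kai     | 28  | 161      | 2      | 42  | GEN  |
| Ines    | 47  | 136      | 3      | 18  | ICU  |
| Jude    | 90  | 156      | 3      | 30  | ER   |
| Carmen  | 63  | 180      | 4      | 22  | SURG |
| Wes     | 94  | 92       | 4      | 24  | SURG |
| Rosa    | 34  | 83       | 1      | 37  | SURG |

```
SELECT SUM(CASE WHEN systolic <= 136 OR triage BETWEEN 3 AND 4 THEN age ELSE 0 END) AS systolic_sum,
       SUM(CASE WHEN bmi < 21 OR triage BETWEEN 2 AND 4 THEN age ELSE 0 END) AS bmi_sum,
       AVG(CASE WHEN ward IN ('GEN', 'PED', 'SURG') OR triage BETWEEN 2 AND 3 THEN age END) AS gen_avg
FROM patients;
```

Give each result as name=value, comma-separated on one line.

[systolic_sum: systolic <= 136 OR triage BETWEEN 3 AND 4]
patient=Lena: ✓ → 9
patient=Tara: ✓ → 15
patient=Zane: ✓ → 7
patient=Hiro: ✓ → 80
patient=Alice: ✗
patient=Kai: ✗
patient=Ines: ✓ → 47
patient=Jude: ✓ → 90
patient=Carmen: ✓ → 63
patient=Wes: ✓ → 94
patient=Rosa: ✓ → 34
systolic_sum = 9 + 15 + 7 + 80 + 47 + 90 + 63 + 94 + 34 = 439
—
[bmi_sum: bmi < 21 OR triage BETWEEN 2 AND 4]
patient=Lena: ✓ → 9
patient=Tara: ✓ → 15
patient=Zane: ✓ → 7
patient=Hiro: ✓ → 80
patient=Alice: ✓ → 50
patient=Kai: ✓ → 28
patient=Ines: ✓ → 47
patient=Jude: ✓ → 90
patient=Carmen: ✓ → 63
patient=Wes: ✓ → 94
patient=Rosa: ✗
bmi_sum = 9 + 15 + 7 + 80 + 50 + 28 + 47 + 90 + 63 + 94 = 483
—
[gen_avg: ward IN ('GEN', 'PED', 'SURG') OR triage BETWEEN 2 AND 3]
patient=Lena: ✓ → 9
patient=Tara: ✓ → 15
patient=Zane: ✗
patient=Hiro: ✓ → 80
patient=Alice: ✓ → 50
patient=Kai: ✓ → 28
patient=Ines: ✓ → 47
patient=Jude: ✓ → 90
patient=Carmen: ✓ → 63
patient=Wes: ✓ → 94
patient=Rosa: ✓ → 34
gen_avg = (9 + 15 + 80 + 50 + 28 + 47 + 90 + 63 + 94 + 34) / 10 = 51

systolic_sum=439, bmi_sum=483, gen_avg=51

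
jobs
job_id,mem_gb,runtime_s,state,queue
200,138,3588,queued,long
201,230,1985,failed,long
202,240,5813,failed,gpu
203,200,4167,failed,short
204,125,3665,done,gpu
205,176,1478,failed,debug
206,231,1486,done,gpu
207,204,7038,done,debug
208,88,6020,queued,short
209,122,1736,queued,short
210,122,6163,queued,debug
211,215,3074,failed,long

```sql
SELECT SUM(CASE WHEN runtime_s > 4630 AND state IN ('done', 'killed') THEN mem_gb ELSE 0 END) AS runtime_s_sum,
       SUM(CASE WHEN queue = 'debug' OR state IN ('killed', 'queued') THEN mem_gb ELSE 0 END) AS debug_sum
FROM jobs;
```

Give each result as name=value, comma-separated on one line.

runtime_s_sum=204, debug_sum=850

[runtime_s_sum: runtime_s > 4630 AND state IN ('done', 'killed')]
job_id=200: ✗
job_id=201: ✗
job_id=202: ✗
job_id=203: ✗
job_id=204: ✗
job_id=205: ✗
job_id=206: ✗
job_id=207: ✓ → 204
job_id=208: ✗
job_id=209: ✗
job_id=210: ✗
job_id=211: ✗
runtime_s_sum = 204
—
[debug_sum: queue = 'debug' OR state IN ('killed', 'queued')]
job_id=200: ✓ → 138
job_id=201: ✗
job_id=202: ✗
job_id=203: ✗
job_id=204: ✗
job_id=205: ✓ → 176
job_id=206: ✗
job_id=207: ✓ → 204
job_id=208: ✓ → 88
job_id=209: ✓ → 122
job_id=210: ✓ → 122
job_id=211: ✗
debug_sum = 138 + 176 + 204 + 88 + 122 + 122 = 850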